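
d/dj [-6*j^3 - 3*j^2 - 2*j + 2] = -18*j^2 - 6*j - 2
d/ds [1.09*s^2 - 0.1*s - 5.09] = 2.18*s - 0.1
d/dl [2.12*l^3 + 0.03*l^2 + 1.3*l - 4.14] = 6.36*l^2 + 0.06*l + 1.3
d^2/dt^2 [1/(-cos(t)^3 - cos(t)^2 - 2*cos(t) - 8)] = -((11*cos(t) + 8*cos(2*t) + 9*cos(3*t))*(cos(t)^3 + cos(t)^2 + 2*cos(t) + 8)/4 + 2*(3*cos(t)^2 + 2*cos(t) + 2)^2*sin(t)^2)/(cos(t)^3 + cos(t)^2 + 2*cos(t) + 8)^3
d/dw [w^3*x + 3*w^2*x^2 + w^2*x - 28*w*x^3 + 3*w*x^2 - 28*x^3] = x*(3*w^2 + 6*w*x + 2*w - 28*x^2 + 3*x)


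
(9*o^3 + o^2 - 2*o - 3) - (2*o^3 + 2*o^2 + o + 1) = 7*o^3 - o^2 - 3*o - 4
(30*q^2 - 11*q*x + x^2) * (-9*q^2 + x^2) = -270*q^4 + 99*q^3*x + 21*q^2*x^2 - 11*q*x^3 + x^4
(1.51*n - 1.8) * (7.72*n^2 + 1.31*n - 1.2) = 11.6572*n^3 - 11.9179*n^2 - 4.17*n + 2.16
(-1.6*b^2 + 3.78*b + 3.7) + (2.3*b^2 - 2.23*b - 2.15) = 0.7*b^2 + 1.55*b + 1.55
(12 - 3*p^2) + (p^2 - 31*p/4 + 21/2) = -2*p^2 - 31*p/4 + 45/2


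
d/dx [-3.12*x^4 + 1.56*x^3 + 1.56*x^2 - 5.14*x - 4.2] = -12.48*x^3 + 4.68*x^2 + 3.12*x - 5.14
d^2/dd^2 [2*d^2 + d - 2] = 4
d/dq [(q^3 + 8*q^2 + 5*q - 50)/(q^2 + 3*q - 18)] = (q^4 + 6*q^3 - 35*q^2 - 188*q + 60)/(q^4 + 6*q^3 - 27*q^2 - 108*q + 324)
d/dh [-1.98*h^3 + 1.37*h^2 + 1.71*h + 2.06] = -5.94*h^2 + 2.74*h + 1.71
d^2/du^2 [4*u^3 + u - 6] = 24*u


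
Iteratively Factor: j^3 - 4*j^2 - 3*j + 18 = (j - 3)*(j^2 - j - 6) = (j - 3)*(j + 2)*(j - 3)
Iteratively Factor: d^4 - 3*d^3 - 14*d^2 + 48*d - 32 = (d - 2)*(d^3 - d^2 - 16*d + 16) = (d - 2)*(d - 1)*(d^2 - 16) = (d - 2)*(d - 1)*(d + 4)*(d - 4)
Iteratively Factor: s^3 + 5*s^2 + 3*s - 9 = (s + 3)*(s^2 + 2*s - 3) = (s - 1)*(s + 3)*(s + 3)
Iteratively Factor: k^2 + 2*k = (k)*(k + 2)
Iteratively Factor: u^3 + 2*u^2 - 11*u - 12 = (u - 3)*(u^2 + 5*u + 4) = (u - 3)*(u + 1)*(u + 4)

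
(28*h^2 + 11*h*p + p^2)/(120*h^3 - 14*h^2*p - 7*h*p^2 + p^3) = (7*h + p)/(30*h^2 - 11*h*p + p^2)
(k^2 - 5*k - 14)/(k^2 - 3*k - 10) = (k - 7)/(k - 5)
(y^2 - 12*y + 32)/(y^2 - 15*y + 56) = (y - 4)/(y - 7)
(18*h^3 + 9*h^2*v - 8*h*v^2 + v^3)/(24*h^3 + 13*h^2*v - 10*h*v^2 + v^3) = (-6*h + v)/(-8*h + v)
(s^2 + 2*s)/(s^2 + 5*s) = (s + 2)/(s + 5)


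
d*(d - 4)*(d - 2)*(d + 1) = d^4 - 5*d^3 + 2*d^2 + 8*d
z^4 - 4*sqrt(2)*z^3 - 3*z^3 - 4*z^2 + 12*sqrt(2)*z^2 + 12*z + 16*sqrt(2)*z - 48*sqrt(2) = (z - 3)*(z - 2)*(z + 2)*(z - 4*sqrt(2))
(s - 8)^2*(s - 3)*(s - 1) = s^4 - 20*s^3 + 131*s^2 - 304*s + 192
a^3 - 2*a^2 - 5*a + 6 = (a - 3)*(a - 1)*(a + 2)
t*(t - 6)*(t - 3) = t^3 - 9*t^2 + 18*t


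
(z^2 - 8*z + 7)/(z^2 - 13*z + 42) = (z - 1)/(z - 6)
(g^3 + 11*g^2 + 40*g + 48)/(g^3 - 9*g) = (g^2 + 8*g + 16)/(g*(g - 3))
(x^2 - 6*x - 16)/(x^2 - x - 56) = (x + 2)/(x + 7)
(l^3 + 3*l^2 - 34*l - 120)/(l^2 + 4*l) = l - 1 - 30/l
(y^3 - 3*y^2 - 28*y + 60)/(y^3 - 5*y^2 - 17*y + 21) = (y^3 - 3*y^2 - 28*y + 60)/(y^3 - 5*y^2 - 17*y + 21)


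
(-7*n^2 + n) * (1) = -7*n^2 + n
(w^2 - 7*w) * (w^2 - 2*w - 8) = w^4 - 9*w^3 + 6*w^2 + 56*w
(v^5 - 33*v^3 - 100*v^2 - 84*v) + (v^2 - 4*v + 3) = v^5 - 33*v^3 - 99*v^2 - 88*v + 3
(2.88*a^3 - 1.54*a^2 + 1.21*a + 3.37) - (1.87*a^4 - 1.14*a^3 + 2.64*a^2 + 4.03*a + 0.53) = -1.87*a^4 + 4.02*a^3 - 4.18*a^2 - 2.82*a + 2.84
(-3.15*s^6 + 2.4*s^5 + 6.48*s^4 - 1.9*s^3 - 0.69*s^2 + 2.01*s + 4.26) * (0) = 0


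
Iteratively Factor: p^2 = (p)*(p)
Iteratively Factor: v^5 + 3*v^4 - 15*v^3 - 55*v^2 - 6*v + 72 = (v - 1)*(v^4 + 4*v^3 - 11*v^2 - 66*v - 72) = (v - 1)*(v + 2)*(v^3 + 2*v^2 - 15*v - 36) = (v - 4)*(v - 1)*(v + 2)*(v^2 + 6*v + 9) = (v - 4)*(v - 1)*(v + 2)*(v + 3)*(v + 3)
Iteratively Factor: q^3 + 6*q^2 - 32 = (q + 4)*(q^2 + 2*q - 8) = (q - 2)*(q + 4)*(q + 4)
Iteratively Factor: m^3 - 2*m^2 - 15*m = (m)*(m^2 - 2*m - 15) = m*(m - 5)*(m + 3)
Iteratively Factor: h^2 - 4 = (h + 2)*(h - 2)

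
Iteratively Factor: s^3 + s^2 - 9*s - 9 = (s + 3)*(s^2 - 2*s - 3) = (s - 3)*(s + 3)*(s + 1)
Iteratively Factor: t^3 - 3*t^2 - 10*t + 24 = (t - 2)*(t^2 - t - 12) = (t - 4)*(t - 2)*(t + 3)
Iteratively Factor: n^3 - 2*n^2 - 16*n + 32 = (n + 4)*(n^2 - 6*n + 8) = (n - 2)*(n + 4)*(n - 4)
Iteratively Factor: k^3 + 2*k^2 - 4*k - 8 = (k - 2)*(k^2 + 4*k + 4) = (k - 2)*(k + 2)*(k + 2)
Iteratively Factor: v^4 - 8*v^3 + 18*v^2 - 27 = (v + 1)*(v^3 - 9*v^2 + 27*v - 27) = (v - 3)*(v + 1)*(v^2 - 6*v + 9) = (v - 3)^2*(v + 1)*(v - 3)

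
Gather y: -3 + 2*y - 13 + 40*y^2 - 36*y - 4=40*y^2 - 34*y - 20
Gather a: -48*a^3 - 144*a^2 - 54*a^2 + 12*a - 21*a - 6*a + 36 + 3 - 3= -48*a^3 - 198*a^2 - 15*a + 36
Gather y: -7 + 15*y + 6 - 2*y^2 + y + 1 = -2*y^2 + 16*y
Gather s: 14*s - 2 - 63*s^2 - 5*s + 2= -63*s^2 + 9*s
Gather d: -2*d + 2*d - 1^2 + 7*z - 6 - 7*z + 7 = 0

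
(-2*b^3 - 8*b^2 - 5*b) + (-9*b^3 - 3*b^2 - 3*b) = -11*b^3 - 11*b^2 - 8*b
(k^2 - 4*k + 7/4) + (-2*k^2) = -k^2 - 4*k + 7/4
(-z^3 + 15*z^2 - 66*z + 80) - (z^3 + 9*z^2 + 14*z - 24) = -2*z^3 + 6*z^2 - 80*z + 104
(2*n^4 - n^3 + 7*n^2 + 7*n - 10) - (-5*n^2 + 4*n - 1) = 2*n^4 - n^3 + 12*n^2 + 3*n - 9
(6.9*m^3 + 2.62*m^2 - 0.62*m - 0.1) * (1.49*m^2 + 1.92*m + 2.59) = 10.281*m^5 + 17.1518*m^4 + 21.9776*m^3 + 5.4464*m^2 - 1.7978*m - 0.259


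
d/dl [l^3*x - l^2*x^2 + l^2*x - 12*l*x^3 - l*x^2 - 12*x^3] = x*(3*l^2 - 2*l*x + 2*l - 12*x^2 - x)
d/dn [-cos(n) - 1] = sin(n)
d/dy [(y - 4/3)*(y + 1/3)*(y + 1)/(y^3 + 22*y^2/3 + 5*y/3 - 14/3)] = 2*(99*y^2 - 114*y + 101)/(3*(9*y^4 + 114*y^3 + 277*y^2 - 532*y + 196))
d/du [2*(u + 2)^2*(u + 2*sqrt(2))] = 2*(u + 2)*(3*u + 2 + 4*sqrt(2))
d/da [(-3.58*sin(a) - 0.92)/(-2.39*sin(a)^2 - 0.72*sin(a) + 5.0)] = (-4.3976*sin(a) + 4.2781*cos(2*a) - 22.8405)*cos(a)/(2.39*sin(a)^2 + 0.72*sin(a) - 5.0)^2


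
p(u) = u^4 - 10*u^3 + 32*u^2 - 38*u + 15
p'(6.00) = 130.00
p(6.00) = 75.00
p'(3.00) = -8.00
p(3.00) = 0.00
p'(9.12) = 1084.65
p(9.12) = 1662.50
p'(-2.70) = -508.23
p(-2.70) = 600.85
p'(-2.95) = -590.56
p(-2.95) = 738.04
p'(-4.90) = -1542.50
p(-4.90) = 2722.49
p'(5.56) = 77.95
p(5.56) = 29.81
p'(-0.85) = -116.53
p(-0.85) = 77.08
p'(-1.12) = -152.93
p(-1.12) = 113.32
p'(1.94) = 2.46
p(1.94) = 2.87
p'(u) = 4*u^3 - 30*u^2 + 64*u - 38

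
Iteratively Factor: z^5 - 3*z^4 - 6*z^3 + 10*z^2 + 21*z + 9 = (z - 3)*(z^4 - 6*z^2 - 8*z - 3) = (z - 3)^2*(z^3 + 3*z^2 + 3*z + 1) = (z - 3)^2*(z + 1)*(z^2 + 2*z + 1) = (z - 3)^2*(z + 1)^2*(z + 1)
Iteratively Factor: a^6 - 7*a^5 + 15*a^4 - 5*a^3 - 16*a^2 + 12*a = (a)*(a^5 - 7*a^4 + 15*a^3 - 5*a^2 - 16*a + 12) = a*(a - 2)*(a^4 - 5*a^3 + 5*a^2 + 5*a - 6) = a*(a - 2)*(a - 1)*(a^3 - 4*a^2 + a + 6) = a*(a - 2)*(a - 1)*(a + 1)*(a^2 - 5*a + 6) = a*(a - 3)*(a - 2)*(a - 1)*(a + 1)*(a - 2)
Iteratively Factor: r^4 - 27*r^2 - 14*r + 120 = (r + 3)*(r^3 - 3*r^2 - 18*r + 40) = (r + 3)*(r + 4)*(r^2 - 7*r + 10) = (r - 5)*(r + 3)*(r + 4)*(r - 2)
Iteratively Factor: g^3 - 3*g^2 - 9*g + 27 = (g - 3)*(g^2 - 9) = (g - 3)*(g + 3)*(g - 3)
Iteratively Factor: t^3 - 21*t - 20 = (t + 1)*(t^2 - t - 20) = (t + 1)*(t + 4)*(t - 5)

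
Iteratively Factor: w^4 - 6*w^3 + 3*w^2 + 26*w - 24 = (w - 4)*(w^3 - 2*w^2 - 5*w + 6) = (w - 4)*(w - 1)*(w^2 - w - 6) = (w - 4)*(w - 3)*(w - 1)*(w + 2)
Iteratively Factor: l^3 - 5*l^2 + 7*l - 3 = (l - 1)*(l^2 - 4*l + 3) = (l - 3)*(l - 1)*(l - 1)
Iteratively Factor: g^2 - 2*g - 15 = (g - 5)*(g + 3)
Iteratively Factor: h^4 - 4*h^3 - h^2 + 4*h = (h - 1)*(h^3 - 3*h^2 - 4*h) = (h - 4)*(h - 1)*(h^2 + h) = h*(h - 4)*(h - 1)*(h + 1)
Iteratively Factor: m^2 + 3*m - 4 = (m - 1)*(m + 4)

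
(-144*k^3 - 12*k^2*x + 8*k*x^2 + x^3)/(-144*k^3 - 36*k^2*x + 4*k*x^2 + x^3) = (-24*k^2 + 2*k*x + x^2)/(-24*k^2 - 2*k*x + x^2)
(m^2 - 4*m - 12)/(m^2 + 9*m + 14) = (m - 6)/(m + 7)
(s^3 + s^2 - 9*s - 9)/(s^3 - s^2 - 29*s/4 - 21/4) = 4*(s^2 - 9)/(4*s^2 - 8*s - 21)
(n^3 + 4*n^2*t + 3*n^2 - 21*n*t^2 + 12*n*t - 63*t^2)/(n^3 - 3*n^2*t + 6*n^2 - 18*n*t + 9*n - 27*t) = (n + 7*t)/(n + 3)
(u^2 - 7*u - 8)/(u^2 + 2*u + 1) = (u - 8)/(u + 1)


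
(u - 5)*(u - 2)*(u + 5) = u^3 - 2*u^2 - 25*u + 50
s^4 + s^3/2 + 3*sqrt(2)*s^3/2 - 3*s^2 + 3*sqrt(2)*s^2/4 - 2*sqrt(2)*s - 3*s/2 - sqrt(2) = (s + 1/2)*(s - sqrt(2))*(s + sqrt(2)/2)*(s + 2*sqrt(2))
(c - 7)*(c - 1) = c^2 - 8*c + 7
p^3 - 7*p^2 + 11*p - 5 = (p - 5)*(p - 1)^2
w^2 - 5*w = w*(w - 5)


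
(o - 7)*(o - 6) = o^2 - 13*o + 42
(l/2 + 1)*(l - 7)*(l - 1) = l^3/2 - 3*l^2 - 9*l/2 + 7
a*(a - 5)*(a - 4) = a^3 - 9*a^2 + 20*a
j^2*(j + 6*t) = j^3 + 6*j^2*t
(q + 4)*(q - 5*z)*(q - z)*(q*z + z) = q^4*z - 6*q^3*z^2 + 5*q^3*z + 5*q^2*z^3 - 30*q^2*z^2 + 4*q^2*z + 25*q*z^3 - 24*q*z^2 + 20*z^3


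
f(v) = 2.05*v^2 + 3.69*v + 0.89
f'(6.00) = 28.29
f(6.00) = 96.83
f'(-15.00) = -57.81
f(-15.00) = 406.79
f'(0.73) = 6.68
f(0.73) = 4.68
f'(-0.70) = 0.82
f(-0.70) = -0.69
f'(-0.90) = 0.00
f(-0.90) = -0.77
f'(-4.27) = -13.82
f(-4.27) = 22.51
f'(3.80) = 19.27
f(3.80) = 44.51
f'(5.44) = 25.99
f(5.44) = 81.63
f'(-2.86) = -8.04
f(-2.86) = 7.10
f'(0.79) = 6.93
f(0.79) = 5.08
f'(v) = 4.1*v + 3.69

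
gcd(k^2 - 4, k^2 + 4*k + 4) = k + 2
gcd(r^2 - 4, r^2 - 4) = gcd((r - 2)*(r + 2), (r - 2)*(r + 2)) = r^2 - 4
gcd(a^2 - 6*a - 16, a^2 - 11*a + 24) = a - 8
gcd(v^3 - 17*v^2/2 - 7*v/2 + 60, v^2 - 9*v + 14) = 1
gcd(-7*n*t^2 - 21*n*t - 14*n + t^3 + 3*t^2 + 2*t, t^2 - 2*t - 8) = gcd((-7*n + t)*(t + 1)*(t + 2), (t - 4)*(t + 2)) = t + 2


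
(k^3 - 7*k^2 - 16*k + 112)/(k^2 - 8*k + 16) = (k^2 - 3*k - 28)/(k - 4)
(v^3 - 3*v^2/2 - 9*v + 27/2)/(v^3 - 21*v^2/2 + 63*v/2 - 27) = (v + 3)/(v - 6)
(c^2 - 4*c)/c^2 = (c - 4)/c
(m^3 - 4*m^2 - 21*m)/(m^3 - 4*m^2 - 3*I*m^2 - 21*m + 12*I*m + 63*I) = m/(m - 3*I)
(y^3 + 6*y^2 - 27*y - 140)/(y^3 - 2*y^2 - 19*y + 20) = (y + 7)/(y - 1)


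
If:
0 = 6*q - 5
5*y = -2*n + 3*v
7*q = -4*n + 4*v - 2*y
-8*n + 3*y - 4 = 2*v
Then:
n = -371/792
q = 5/6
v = 613/396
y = 221/198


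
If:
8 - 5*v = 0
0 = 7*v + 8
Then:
No Solution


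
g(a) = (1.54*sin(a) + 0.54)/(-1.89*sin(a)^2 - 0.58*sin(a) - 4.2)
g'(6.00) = -0.36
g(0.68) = -0.28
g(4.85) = 0.18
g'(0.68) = -0.10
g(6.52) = -0.20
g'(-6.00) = -0.25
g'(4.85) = -0.02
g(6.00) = -0.03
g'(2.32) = 0.07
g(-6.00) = -0.22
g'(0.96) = -0.04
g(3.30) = -0.07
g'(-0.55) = -0.28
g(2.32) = -0.30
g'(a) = (3.78*sin(a)*cos(a) + 0.58*cos(a))*(1.54*sin(a) + 0.54)/(-1.89*sin(a)^2 - 0.58*sin(a) - 4.2)^2 + 1.54*cos(a)/(-1.89*sin(a)^2 - 0.58*sin(a) - 4.2) = (2.9106*sin(a)^2 + 2.0412*sin(a) - 6.1548)*cos(a)/(3.5721*sin(a)^4 + 2.1924*sin(a)^3 + 16.2124*sin(a)^2 + 4.872*sin(a) + 17.64)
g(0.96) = -0.30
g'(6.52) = -0.27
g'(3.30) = 0.37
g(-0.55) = 0.06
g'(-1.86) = 0.05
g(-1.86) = 0.17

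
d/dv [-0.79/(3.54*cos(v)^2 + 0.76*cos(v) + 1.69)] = -(5.5932*cos(v) + 0.6004)*sin(v)/(3.54*cos(v)^2 + 0.76*cos(v) + 1.69)^2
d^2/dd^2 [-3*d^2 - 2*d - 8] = -6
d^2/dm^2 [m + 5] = 0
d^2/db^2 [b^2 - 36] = 2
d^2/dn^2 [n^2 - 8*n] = 2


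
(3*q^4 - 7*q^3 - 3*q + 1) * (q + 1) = 3*q^5 - 4*q^4 - 7*q^3 - 3*q^2 - 2*q + 1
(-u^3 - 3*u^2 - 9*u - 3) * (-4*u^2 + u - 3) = 4*u^5 + 11*u^4 + 36*u^3 + 12*u^2 + 24*u + 9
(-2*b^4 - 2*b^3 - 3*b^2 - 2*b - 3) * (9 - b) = 2*b^5 - 16*b^4 - 15*b^3 - 25*b^2 - 15*b - 27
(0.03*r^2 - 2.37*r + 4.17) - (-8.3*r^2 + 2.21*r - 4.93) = 8.33*r^2 - 4.58*r + 9.1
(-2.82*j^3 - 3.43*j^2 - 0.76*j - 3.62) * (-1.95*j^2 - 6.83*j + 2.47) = 5.499*j^5 + 25.9491*j^4 + 17.9435*j^3 + 3.7777*j^2 + 22.8474*j - 8.9414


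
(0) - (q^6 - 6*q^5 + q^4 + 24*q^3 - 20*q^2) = -q^6 + 6*q^5 - q^4 - 24*q^3 + 20*q^2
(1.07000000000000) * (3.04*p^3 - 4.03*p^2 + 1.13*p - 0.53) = 3.2528*p^3 - 4.3121*p^2 + 1.2091*p - 0.5671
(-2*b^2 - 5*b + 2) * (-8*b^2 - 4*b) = 16*b^4 + 48*b^3 + 4*b^2 - 8*b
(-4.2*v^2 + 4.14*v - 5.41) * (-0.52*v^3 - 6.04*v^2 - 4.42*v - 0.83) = 2.184*v^5 + 23.2152*v^4 - 3.6284*v^3 + 17.8636*v^2 + 20.476*v + 4.4903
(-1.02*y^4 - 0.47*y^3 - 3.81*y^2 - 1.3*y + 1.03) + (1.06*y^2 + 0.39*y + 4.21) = -1.02*y^4 - 0.47*y^3 - 2.75*y^2 - 0.91*y + 5.24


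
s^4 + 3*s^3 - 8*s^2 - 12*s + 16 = (s - 2)*(s - 1)*(s + 2)*(s + 4)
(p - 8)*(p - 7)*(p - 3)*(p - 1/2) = p^4 - 37*p^3/2 + 110*p^2 - 437*p/2 + 84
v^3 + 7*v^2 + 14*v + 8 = (v + 1)*(v + 2)*(v + 4)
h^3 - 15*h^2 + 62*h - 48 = (h - 8)*(h - 6)*(h - 1)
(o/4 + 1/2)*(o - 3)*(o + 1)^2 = o^4/4 + o^3/4 - 7*o^2/4 - 13*o/4 - 3/2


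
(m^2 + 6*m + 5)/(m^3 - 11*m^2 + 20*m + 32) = (m + 5)/(m^2 - 12*m + 32)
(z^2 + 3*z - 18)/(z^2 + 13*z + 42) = (z - 3)/(z + 7)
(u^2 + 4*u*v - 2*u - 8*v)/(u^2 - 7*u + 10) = (u + 4*v)/(u - 5)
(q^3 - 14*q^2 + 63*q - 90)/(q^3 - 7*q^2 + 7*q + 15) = (q - 6)/(q + 1)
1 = 1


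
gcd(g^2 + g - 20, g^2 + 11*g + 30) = g + 5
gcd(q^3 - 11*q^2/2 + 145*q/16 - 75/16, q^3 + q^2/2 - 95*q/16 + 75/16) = q^2 - 5*q/2 + 25/16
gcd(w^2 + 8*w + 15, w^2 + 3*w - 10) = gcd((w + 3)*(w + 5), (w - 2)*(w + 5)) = w + 5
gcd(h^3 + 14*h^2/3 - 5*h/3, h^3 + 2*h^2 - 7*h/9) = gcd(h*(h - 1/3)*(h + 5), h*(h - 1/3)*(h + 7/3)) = h^2 - h/3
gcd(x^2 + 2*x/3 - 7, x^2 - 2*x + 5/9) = 1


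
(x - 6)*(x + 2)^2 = x^3 - 2*x^2 - 20*x - 24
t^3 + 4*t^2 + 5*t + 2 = (t + 1)^2*(t + 2)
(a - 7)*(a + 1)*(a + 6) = a^3 - 43*a - 42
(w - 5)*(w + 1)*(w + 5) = w^3 + w^2 - 25*w - 25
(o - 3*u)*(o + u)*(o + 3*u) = o^3 + o^2*u - 9*o*u^2 - 9*u^3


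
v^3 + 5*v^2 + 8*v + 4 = (v + 1)*(v + 2)^2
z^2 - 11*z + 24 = (z - 8)*(z - 3)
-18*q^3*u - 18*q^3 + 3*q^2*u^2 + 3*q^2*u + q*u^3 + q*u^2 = (-3*q + u)*(6*q + u)*(q*u + q)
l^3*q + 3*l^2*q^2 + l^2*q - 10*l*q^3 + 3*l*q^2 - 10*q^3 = (l - 2*q)*(l + 5*q)*(l*q + q)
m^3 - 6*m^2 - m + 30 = (m - 5)*(m - 3)*(m + 2)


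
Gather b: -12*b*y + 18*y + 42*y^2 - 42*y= -12*b*y + 42*y^2 - 24*y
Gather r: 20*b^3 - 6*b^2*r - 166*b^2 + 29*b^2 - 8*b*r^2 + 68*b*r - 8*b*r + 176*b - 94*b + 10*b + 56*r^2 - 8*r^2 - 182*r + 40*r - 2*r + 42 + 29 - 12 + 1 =20*b^3 - 137*b^2 + 92*b + r^2*(48 - 8*b) + r*(-6*b^2 + 60*b - 144) + 60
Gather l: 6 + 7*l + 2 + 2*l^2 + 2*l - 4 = 2*l^2 + 9*l + 4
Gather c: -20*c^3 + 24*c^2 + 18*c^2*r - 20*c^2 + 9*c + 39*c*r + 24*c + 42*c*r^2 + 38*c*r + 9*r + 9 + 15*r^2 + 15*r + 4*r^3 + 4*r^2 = -20*c^3 + c^2*(18*r + 4) + c*(42*r^2 + 77*r + 33) + 4*r^3 + 19*r^2 + 24*r + 9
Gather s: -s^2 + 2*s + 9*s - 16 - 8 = -s^2 + 11*s - 24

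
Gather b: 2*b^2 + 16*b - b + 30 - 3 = 2*b^2 + 15*b + 27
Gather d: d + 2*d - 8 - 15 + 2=3*d - 21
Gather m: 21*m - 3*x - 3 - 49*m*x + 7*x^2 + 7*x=m*(21 - 49*x) + 7*x^2 + 4*x - 3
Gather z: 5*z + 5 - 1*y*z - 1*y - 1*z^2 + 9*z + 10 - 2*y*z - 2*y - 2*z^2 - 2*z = -3*y - 3*z^2 + z*(12 - 3*y) + 15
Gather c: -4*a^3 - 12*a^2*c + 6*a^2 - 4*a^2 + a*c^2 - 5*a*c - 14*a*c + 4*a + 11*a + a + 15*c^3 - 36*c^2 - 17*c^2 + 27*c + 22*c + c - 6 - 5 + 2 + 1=-4*a^3 + 2*a^2 + 16*a + 15*c^3 + c^2*(a - 53) + c*(-12*a^2 - 19*a + 50) - 8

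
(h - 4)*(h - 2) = h^2 - 6*h + 8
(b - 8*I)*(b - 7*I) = b^2 - 15*I*b - 56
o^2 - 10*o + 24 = (o - 6)*(o - 4)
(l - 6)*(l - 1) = l^2 - 7*l + 6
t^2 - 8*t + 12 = (t - 6)*(t - 2)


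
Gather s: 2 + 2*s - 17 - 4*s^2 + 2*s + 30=-4*s^2 + 4*s + 15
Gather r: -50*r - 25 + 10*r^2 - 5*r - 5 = 10*r^2 - 55*r - 30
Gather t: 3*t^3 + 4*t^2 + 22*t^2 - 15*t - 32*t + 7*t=3*t^3 + 26*t^2 - 40*t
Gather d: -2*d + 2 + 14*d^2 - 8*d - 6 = 14*d^2 - 10*d - 4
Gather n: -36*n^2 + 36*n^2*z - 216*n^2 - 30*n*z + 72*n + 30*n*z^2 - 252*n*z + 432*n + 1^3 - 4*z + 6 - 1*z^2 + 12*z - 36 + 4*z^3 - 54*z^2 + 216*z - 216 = n^2*(36*z - 252) + n*(30*z^2 - 282*z + 504) + 4*z^3 - 55*z^2 + 224*z - 245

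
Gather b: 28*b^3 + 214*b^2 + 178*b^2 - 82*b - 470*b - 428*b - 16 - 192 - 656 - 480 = 28*b^3 + 392*b^2 - 980*b - 1344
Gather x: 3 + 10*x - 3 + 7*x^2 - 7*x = 7*x^2 + 3*x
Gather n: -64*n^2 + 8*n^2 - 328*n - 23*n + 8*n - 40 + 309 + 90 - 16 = -56*n^2 - 343*n + 343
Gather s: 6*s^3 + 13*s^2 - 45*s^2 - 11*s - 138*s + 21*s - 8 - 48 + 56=6*s^3 - 32*s^2 - 128*s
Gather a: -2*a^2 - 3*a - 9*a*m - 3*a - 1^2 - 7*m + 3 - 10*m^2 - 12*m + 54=-2*a^2 + a*(-9*m - 6) - 10*m^2 - 19*m + 56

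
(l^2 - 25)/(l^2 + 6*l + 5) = (l - 5)/(l + 1)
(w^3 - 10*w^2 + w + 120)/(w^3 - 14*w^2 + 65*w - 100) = (w^2 - 5*w - 24)/(w^2 - 9*w + 20)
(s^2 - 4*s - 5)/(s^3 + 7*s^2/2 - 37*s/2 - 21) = 2*(s - 5)/(2*s^2 + 5*s - 42)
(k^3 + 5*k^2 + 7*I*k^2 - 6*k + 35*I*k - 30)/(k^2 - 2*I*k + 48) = (k^2 + k*(5 + I) + 5*I)/(k - 8*I)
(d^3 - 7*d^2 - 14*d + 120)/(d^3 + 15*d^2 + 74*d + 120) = (d^2 - 11*d + 30)/(d^2 + 11*d + 30)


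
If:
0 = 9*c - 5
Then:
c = 5/9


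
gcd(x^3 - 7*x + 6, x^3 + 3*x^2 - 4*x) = x - 1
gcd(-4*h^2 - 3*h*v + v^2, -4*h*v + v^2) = -4*h + v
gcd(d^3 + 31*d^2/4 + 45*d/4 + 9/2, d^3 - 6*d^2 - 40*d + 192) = d + 6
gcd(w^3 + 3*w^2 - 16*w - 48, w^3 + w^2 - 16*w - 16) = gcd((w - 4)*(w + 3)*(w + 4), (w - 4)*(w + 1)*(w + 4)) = w^2 - 16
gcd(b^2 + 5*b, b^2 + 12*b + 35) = b + 5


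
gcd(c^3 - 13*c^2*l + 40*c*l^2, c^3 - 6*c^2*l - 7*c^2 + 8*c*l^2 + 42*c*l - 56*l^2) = 1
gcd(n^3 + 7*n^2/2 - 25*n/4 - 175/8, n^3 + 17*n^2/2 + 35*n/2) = n + 7/2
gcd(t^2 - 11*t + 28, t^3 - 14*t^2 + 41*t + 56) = t - 7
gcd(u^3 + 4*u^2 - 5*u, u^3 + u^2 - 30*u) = u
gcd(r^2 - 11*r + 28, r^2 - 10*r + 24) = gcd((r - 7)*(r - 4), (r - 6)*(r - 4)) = r - 4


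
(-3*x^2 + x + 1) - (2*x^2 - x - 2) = -5*x^2 + 2*x + 3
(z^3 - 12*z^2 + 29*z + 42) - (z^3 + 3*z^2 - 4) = -15*z^2 + 29*z + 46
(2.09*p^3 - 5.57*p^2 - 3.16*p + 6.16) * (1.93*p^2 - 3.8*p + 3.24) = 4.0337*p^5 - 18.6921*p^4 + 21.8388*p^3 + 5.85*p^2 - 33.6464*p + 19.9584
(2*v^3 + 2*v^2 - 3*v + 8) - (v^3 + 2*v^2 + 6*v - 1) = v^3 - 9*v + 9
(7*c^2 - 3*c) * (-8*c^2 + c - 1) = -56*c^4 + 31*c^3 - 10*c^2 + 3*c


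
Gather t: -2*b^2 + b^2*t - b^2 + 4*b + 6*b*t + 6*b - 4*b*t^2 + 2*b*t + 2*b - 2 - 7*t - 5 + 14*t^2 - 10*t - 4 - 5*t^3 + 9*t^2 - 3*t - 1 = -3*b^2 + 12*b - 5*t^3 + t^2*(23 - 4*b) + t*(b^2 + 8*b - 20) - 12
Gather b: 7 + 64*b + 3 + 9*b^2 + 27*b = 9*b^2 + 91*b + 10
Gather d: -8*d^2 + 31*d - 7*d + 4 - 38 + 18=-8*d^2 + 24*d - 16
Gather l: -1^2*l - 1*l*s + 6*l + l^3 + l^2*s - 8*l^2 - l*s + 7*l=l^3 + l^2*(s - 8) + l*(12 - 2*s)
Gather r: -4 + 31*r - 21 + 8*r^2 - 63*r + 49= 8*r^2 - 32*r + 24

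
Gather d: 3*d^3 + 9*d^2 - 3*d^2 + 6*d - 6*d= 3*d^3 + 6*d^2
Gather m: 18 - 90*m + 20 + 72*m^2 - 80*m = 72*m^2 - 170*m + 38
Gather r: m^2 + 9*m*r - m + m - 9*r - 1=m^2 + r*(9*m - 9) - 1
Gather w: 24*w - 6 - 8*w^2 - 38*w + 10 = -8*w^2 - 14*w + 4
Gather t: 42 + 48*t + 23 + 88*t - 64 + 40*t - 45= 176*t - 44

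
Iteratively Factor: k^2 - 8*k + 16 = (k - 4)*(k - 4)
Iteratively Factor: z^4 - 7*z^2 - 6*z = (z - 3)*(z^3 + 3*z^2 + 2*z) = (z - 3)*(z + 2)*(z^2 + z) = (z - 3)*(z + 1)*(z + 2)*(z)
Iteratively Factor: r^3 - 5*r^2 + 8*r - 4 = (r - 2)*(r^2 - 3*r + 2) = (r - 2)^2*(r - 1)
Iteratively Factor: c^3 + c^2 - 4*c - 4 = (c + 2)*(c^2 - c - 2) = (c - 2)*(c + 2)*(c + 1)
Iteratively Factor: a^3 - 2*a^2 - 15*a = (a - 5)*(a^2 + 3*a) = (a - 5)*(a + 3)*(a)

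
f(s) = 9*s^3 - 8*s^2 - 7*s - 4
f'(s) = 27*s^2 - 16*s - 7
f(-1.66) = -55.59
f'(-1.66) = 93.96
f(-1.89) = -80.11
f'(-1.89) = 119.69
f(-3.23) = -368.14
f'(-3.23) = 326.37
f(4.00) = 416.00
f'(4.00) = 361.00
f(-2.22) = -126.36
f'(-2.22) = 161.59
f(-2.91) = -273.15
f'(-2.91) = 268.20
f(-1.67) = -56.54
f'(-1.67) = 95.02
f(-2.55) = -187.40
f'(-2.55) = 209.37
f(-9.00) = -7150.00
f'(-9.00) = 2324.00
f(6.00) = 1610.00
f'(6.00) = 869.00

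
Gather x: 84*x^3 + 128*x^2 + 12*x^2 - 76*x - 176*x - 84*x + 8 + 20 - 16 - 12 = 84*x^3 + 140*x^2 - 336*x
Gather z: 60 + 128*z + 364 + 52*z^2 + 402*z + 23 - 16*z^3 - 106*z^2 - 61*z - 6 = -16*z^3 - 54*z^2 + 469*z + 441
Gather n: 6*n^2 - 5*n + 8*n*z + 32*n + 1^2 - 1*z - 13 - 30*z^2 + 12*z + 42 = 6*n^2 + n*(8*z + 27) - 30*z^2 + 11*z + 30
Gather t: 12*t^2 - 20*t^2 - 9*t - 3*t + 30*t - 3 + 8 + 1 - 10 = -8*t^2 + 18*t - 4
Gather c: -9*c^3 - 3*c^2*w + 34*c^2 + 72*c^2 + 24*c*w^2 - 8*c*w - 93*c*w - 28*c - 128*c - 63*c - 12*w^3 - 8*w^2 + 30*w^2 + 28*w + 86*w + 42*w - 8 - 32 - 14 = -9*c^3 + c^2*(106 - 3*w) + c*(24*w^2 - 101*w - 219) - 12*w^3 + 22*w^2 + 156*w - 54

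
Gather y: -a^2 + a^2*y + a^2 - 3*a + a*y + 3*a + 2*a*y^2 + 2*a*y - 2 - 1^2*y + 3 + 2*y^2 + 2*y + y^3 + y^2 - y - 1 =y^3 + y^2*(2*a + 3) + y*(a^2 + 3*a)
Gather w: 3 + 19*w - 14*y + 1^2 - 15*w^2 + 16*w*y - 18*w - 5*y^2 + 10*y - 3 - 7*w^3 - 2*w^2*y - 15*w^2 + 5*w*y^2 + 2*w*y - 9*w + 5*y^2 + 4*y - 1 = -7*w^3 + w^2*(-2*y - 30) + w*(5*y^2 + 18*y - 8)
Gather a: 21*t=21*t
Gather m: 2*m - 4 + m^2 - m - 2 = m^2 + m - 6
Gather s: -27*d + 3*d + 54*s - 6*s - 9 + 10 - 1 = -24*d + 48*s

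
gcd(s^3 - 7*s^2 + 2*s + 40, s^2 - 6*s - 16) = s + 2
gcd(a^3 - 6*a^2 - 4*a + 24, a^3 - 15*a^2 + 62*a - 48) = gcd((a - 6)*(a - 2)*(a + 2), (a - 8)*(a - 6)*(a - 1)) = a - 6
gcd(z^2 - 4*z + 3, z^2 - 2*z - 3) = z - 3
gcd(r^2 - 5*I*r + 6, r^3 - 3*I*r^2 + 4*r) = r + I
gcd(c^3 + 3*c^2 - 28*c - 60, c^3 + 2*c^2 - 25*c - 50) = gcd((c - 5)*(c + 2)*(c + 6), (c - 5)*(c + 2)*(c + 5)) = c^2 - 3*c - 10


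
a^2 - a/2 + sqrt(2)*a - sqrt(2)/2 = (a - 1/2)*(a + sqrt(2))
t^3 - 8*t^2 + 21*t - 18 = (t - 3)^2*(t - 2)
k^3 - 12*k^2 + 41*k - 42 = (k - 7)*(k - 3)*(k - 2)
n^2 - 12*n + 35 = (n - 7)*(n - 5)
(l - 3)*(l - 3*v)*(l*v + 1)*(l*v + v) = l^4*v^2 - 3*l^3*v^3 - 2*l^3*v^2 + l^3*v + 6*l^2*v^3 - 6*l^2*v^2 - 2*l^2*v + 9*l*v^3 + 6*l*v^2 - 3*l*v + 9*v^2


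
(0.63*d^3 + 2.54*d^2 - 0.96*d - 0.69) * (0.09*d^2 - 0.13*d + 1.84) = 0.0567*d^5 + 0.1467*d^4 + 0.7426*d^3 + 4.7363*d^2 - 1.6767*d - 1.2696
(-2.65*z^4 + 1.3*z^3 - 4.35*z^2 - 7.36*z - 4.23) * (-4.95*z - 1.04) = 13.1175*z^5 - 3.679*z^4 + 20.1805*z^3 + 40.956*z^2 + 28.5929*z + 4.3992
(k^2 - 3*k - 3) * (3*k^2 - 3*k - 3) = 3*k^4 - 12*k^3 - 3*k^2 + 18*k + 9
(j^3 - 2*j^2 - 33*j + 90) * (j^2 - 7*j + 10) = j^5 - 9*j^4 - 9*j^3 + 301*j^2 - 960*j + 900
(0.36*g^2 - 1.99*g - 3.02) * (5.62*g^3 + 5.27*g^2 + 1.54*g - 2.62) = 2.0232*g^5 - 9.2866*g^4 - 26.9053*g^3 - 19.9232*g^2 + 0.563*g + 7.9124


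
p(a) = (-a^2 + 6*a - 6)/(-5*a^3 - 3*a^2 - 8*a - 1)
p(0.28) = 1.23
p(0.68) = 0.25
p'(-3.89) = -0.07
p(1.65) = -0.03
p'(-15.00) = 0.00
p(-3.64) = -0.18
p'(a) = (6 - 2*a)/(-5*a^3 - 3*a^2 - 8*a - 1) + (-a^2 + 6*a - 6)*(15*a^2 + 6*a + 8)/(-5*a^3 - 3*a^2 - 8*a - 1)^2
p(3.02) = -0.02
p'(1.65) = -0.03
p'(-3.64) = -0.09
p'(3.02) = 0.01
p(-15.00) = -0.02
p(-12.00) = -0.03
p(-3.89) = -0.16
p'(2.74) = 0.01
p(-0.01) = 6.58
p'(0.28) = -5.23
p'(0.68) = -1.01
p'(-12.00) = 0.00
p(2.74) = -0.02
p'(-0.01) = -63.36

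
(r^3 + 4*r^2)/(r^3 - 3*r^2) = (r + 4)/(r - 3)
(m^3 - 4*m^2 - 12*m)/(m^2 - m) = (m^2 - 4*m - 12)/(m - 1)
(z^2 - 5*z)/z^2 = (z - 5)/z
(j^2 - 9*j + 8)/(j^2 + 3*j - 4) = (j - 8)/(j + 4)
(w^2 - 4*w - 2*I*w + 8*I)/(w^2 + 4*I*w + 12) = (w - 4)/(w + 6*I)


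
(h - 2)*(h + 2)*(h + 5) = h^3 + 5*h^2 - 4*h - 20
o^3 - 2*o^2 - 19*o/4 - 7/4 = (o - 7/2)*(o + 1/2)*(o + 1)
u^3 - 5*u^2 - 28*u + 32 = (u - 8)*(u - 1)*(u + 4)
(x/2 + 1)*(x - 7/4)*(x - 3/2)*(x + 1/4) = x^4/2 - x^3/2 - 67*x^2/32 + 137*x/64 + 21/32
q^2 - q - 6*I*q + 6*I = (q - 1)*(q - 6*I)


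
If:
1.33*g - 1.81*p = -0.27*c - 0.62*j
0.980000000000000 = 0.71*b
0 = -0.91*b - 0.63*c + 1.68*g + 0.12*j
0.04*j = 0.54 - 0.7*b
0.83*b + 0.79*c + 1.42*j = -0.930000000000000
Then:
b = 1.38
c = 16.52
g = 7.71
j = -10.65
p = 4.48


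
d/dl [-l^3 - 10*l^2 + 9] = l*(-3*l - 20)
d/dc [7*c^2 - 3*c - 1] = 14*c - 3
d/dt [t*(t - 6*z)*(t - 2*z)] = 3*t^2 - 16*t*z + 12*z^2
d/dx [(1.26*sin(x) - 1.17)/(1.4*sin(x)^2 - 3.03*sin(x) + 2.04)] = (-1.764*sin(x)^2 + 3.276*sin(x) - 0.974699999999999)*cos(x)/(1.96*sin(x)^4 - 8.484*sin(x)^3 + 14.8929*sin(x)^2 - 12.3624*sin(x) + 4.1616)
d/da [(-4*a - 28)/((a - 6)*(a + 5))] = 4*(a^2 + 14*a + 23)/(a^4 - 2*a^3 - 59*a^2 + 60*a + 900)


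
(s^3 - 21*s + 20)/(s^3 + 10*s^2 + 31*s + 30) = (s^2 - 5*s + 4)/(s^2 + 5*s + 6)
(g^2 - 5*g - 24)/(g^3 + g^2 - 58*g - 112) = (g + 3)/(g^2 + 9*g + 14)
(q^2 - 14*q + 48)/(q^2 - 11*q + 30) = (q - 8)/(q - 5)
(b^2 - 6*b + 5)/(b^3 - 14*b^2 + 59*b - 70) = (b - 1)/(b^2 - 9*b + 14)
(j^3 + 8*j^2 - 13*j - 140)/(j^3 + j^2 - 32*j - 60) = (j^2 + 3*j - 28)/(j^2 - 4*j - 12)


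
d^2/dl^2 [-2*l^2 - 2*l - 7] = -4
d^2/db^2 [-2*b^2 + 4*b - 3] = -4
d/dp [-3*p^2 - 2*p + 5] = -6*p - 2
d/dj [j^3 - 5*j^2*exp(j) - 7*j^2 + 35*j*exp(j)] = -5*j^2*exp(j) + 3*j^2 + 25*j*exp(j) - 14*j + 35*exp(j)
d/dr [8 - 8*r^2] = -16*r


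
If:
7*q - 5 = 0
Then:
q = 5/7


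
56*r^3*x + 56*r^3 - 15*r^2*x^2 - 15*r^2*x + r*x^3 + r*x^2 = (-8*r + x)*(-7*r + x)*(r*x + r)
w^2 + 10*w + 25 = (w + 5)^2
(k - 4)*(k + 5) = k^2 + k - 20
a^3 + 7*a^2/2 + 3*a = a*(a + 3/2)*(a + 2)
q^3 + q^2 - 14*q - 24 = (q - 4)*(q + 2)*(q + 3)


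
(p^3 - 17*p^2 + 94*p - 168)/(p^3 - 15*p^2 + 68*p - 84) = (p - 4)/(p - 2)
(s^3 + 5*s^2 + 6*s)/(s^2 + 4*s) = (s^2 + 5*s + 6)/(s + 4)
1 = 1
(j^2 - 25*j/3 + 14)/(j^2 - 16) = (j^2 - 25*j/3 + 14)/(j^2 - 16)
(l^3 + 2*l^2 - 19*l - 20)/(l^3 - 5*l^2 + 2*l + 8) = (l + 5)/(l - 2)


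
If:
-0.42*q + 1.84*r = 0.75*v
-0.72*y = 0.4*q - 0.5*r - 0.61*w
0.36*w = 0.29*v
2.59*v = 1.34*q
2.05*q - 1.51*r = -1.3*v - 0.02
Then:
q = -0.01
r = -0.00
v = -0.01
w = -0.00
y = -0.00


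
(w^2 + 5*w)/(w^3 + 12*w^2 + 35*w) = 1/(w + 7)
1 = 1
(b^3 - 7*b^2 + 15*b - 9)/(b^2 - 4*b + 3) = b - 3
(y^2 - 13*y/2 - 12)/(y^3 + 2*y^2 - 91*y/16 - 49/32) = 16*(2*y^2 - 13*y - 24)/(32*y^3 + 64*y^2 - 182*y - 49)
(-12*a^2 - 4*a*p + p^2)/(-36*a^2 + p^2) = (2*a + p)/(6*a + p)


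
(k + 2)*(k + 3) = k^2 + 5*k + 6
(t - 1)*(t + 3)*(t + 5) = t^3 + 7*t^2 + 7*t - 15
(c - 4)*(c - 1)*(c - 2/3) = c^3 - 17*c^2/3 + 22*c/3 - 8/3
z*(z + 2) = z^2 + 2*z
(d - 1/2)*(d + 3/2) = d^2 + d - 3/4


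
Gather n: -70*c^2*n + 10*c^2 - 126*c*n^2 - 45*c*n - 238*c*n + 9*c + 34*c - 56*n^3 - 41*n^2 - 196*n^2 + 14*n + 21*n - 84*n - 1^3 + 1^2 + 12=10*c^2 + 43*c - 56*n^3 + n^2*(-126*c - 237) + n*(-70*c^2 - 283*c - 49) + 12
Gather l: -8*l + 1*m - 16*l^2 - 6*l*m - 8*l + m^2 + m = -16*l^2 + l*(-6*m - 16) + m^2 + 2*m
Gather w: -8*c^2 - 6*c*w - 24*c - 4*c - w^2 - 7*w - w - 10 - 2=-8*c^2 - 28*c - w^2 + w*(-6*c - 8) - 12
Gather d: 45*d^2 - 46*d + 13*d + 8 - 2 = 45*d^2 - 33*d + 6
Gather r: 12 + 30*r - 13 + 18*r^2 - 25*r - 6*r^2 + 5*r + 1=12*r^2 + 10*r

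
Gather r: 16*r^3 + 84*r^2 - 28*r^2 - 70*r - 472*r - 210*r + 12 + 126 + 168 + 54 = 16*r^3 + 56*r^2 - 752*r + 360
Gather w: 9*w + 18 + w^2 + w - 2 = w^2 + 10*w + 16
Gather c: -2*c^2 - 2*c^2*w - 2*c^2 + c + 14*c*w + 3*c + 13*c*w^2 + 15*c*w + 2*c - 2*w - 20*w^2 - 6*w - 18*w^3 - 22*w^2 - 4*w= c^2*(-2*w - 4) + c*(13*w^2 + 29*w + 6) - 18*w^3 - 42*w^2 - 12*w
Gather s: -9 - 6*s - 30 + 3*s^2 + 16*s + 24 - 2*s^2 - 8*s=s^2 + 2*s - 15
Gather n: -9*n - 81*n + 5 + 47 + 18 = 70 - 90*n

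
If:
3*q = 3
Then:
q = 1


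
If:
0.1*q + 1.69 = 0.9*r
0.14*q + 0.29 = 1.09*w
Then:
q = 7.78571428571429*w - 2.07142857142857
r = 0.865079365079365*w + 1.64761904761905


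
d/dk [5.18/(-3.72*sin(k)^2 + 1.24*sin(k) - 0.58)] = (38.5392*sin(k) - 6.4232)*cos(k)/(3.72*sin(k)^2 - 1.24*sin(k) + 0.58)^2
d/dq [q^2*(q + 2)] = q*(3*q + 4)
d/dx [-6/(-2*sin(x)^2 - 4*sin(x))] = -6*(sin(x) + 1)*cos(x)/((sin(x) + 2)^2*sin(x)^2)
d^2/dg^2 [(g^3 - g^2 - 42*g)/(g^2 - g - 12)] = 60*(-g^3 - 36*g + 12)/(g^6 - 3*g^5 - 33*g^4 + 71*g^3 + 396*g^2 - 432*g - 1728)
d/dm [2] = 0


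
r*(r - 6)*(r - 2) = r^3 - 8*r^2 + 12*r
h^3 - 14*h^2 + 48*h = h*(h - 8)*(h - 6)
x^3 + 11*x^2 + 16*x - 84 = (x - 2)*(x + 6)*(x + 7)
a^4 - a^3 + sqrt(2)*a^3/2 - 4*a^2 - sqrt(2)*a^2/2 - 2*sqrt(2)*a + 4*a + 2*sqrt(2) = (a - 2)*(a - 1)*(a + 2)*(a + sqrt(2)/2)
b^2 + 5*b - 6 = (b - 1)*(b + 6)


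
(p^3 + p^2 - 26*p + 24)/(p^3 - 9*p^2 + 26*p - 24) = (p^2 + 5*p - 6)/(p^2 - 5*p + 6)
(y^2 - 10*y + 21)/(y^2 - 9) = (y - 7)/(y + 3)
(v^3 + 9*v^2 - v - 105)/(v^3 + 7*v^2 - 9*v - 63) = (v + 5)/(v + 3)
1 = 1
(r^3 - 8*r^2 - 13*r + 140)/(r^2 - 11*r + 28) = (r^2 - r - 20)/(r - 4)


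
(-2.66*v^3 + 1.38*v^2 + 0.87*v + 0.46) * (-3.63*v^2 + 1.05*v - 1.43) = 9.6558*v^5 - 7.8024*v^4 + 2.0947*v^3 - 2.7297*v^2 - 0.7611*v - 0.6578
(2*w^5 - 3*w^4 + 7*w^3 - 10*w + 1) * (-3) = -6*w^5 + 9*w^4 - 21*w^3 + 30*w - 3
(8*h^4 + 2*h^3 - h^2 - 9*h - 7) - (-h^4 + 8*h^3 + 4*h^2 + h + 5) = 9*h^4 - 6*h^3 - 5*h^2 - 10*h - 12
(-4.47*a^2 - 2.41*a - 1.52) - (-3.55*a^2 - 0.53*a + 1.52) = -0.92*a^2 - 1.88*a - 3.04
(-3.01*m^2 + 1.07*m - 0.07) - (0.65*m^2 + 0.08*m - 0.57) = -3.66*m^2 + 0.99*m + 0.5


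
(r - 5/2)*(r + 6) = r^2 + 7*r/2 - 15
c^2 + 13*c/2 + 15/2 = (c + 3/2)*(c + 5)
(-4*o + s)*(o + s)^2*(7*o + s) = -28*o^4 - 53*o^3*s - 21*o^2*s^2 + 5*o*s^3 + s^4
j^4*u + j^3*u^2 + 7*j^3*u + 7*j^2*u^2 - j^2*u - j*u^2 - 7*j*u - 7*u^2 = (j - 1)*(j + 7)*(j + u)*(j*u + u)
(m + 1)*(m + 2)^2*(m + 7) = m^4 + 12*m^3 + 43*m^2 + 60*m + 28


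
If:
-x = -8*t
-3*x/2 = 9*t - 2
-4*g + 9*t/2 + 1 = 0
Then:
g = 5/14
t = 2/21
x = 16/21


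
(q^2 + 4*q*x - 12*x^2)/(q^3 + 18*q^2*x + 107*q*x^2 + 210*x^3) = (q - 2*x)/(q^2 + 12*q*x + 35*x^2)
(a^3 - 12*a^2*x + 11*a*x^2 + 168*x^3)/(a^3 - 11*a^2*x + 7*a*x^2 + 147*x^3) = (-a + 8*x)/(-a + 7*x)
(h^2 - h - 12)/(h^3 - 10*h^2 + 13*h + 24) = (h^2 - h - 12)/(h^3 - 10*h^2 + 13*h + 24)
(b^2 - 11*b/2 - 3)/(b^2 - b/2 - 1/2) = (b - 6)/(b - 1)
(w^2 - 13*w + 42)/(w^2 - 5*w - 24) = (-w^2 + 13*w - 42)/(-w^2 + 5*w + 24)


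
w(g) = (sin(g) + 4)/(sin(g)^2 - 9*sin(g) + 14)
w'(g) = (-2*sin(g)*cos(g) + 9*cos(g))*(sin(g) + 4)/(sin(g)^2 - 9*sin(g) + 14)^2 + cos(g)/(sin(g)^2 - 9*sin(g) + 14) = (-8*sin(g) + cos(g)^2 + 49)*cos(g)/(sin(g)^2 - 9*sin(g) + 14)^2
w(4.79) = 0.13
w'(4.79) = 0.01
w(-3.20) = 0.30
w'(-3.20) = -0.27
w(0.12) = 0.32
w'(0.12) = 0.29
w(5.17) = 0.14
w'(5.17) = 0.05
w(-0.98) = 0.14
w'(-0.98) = 0.06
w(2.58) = 0.48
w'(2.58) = -0.43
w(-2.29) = 0.15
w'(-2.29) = -0.08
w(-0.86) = 0.15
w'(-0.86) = 0.08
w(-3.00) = 0.25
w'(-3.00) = -0.22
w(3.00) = 0.32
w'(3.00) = -0.30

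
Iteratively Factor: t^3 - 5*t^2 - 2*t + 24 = (t + 2)*(t^2 - 7*t + 12) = (t - 3)*(t + 2)*(t - 4)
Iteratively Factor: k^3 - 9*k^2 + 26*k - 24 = (k - 4)*(k^2 - 5*k + 6) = (k - 4)*(k - 3)*(k - 2)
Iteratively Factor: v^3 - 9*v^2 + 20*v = (v - 5)*(v^2 - 4*v) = (v - 5)*(v - 4)*(v)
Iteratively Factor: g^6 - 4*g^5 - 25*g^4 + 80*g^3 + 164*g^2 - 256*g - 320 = (g - 2)*(g^5 - 2*g^4 - 29*g^3 + 22*g^2 + 208*g + 160) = (g - 2)*(g + 4)*(g^4 - 6*g^3 - 5*g^2 + 42*g + 40) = (g - 2)*(g + 1)*(g + 4)*(g^3 - 7*g^2 + 2*g + 40) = (g - 4)*(g - 2)*(g + 1)*(g + 4)*(g^2 - 3*g - 10) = (g - 5)*(g - 4)*(g - 2)*(g + 1)*(g + 4)*(g + 2)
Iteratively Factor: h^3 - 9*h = (h - 3)*(h^2 + 3*h) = h*(h - 3)*(h + 3)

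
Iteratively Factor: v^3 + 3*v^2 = (v + 3)*(v^2) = v*(v + 3)*(v)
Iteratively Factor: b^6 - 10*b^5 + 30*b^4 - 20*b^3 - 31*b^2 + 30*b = (b - 2)*(b^5 - 8*b^4 + 14*b^3 + 8*b^2 - 15*b) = (b - 2)*(b - 1)*(b^4 - 7*b^3 + 7*b^2 + 15*b) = (b - 5)*(b - 2)*(b - 1)*(b^3 - 2*b^2 - 3*b) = (b - 5)*(b - 2)*(b - 1)*(b + 1)*(b^2 - 3*b) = b*(b - 5)*(b - 2)*(b - 1)*(b + 1)*(b - 3)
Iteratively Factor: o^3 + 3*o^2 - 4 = (o - 1)*(o^2 + 4*o + 4) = (o - 1)*(o + 2)*(o + 2)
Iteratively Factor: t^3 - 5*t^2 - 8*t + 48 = (t - 4)*(t^2 - t - 12) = (t - 4)^2*(t + 3)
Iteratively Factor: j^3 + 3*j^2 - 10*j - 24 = (j - 3)*(j^2 + 6*j + 8) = (j - 3)*(j + 2)*(j + 4)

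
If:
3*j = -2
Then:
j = -2/3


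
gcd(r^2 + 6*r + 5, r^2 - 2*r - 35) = r + 5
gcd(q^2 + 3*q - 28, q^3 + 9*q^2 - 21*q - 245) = q + 7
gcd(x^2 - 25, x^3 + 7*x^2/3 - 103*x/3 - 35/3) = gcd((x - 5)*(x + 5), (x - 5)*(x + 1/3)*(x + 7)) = x - 5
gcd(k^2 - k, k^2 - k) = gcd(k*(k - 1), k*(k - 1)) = k^2 - k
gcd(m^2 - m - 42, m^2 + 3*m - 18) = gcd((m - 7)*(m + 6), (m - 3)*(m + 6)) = m + 6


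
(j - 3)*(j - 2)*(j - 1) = j^3 - 6*j^2 + 11*j - 6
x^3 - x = x*(x - 1)*(x + 1)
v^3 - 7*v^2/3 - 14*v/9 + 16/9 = (v - 8/3)*(v - 2/3)*(v + 1)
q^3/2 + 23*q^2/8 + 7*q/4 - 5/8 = (q/2 + 1/2)*(q - 1/4)*(q + 5)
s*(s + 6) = s^2 + 6*s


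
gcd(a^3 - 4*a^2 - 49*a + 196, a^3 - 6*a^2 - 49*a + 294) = a^2 - 49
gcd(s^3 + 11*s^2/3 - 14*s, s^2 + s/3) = s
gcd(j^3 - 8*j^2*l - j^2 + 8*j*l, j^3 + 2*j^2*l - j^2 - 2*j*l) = j^2 - j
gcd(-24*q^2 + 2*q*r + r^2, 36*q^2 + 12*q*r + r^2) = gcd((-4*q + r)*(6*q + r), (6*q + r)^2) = 6*q + r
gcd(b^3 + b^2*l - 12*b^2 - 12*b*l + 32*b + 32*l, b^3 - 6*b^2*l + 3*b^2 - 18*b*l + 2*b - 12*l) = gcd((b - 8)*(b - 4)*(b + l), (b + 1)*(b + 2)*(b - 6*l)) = 1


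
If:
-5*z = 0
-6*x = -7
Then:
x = 7/6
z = 0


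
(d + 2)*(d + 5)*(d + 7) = d^3 + 14*d^2 + 59*d + 70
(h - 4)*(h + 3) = h^2 - h - 12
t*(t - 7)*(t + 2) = t^3 - 5*t^2 - 14*t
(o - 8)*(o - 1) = o^2 - 9*o + 8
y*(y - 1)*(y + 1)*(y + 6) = y^4 + 6*y^3 - y^2 - 6*y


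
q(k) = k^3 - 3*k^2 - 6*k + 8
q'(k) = 3*k^2 - 6*k - 6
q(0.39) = 5.26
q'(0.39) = -7.88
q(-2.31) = -6.47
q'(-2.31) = 23.87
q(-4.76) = -139.26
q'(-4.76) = 90.53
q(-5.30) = -193.35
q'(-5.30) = 110.07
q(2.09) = -8.51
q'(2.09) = -5.44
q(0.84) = 1.44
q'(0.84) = -8.92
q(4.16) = 3.11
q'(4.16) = 20.96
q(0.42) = 5.02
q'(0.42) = -7.99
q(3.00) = -10.00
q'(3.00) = 3.00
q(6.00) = 80.00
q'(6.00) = 66.00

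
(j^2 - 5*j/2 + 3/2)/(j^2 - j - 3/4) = 2*(j - 1)/(2*j + 1)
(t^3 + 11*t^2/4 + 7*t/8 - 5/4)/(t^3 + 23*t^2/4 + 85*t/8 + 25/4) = (2*t - 1)/(2*t + 5)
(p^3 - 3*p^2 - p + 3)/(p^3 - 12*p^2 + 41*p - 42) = (p^2 - 1)/(p^2 - 9*p + 14)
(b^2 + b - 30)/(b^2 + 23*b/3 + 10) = 3*(b - 5)/(3*b + 5)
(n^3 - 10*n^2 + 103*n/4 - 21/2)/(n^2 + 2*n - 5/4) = (2*n^2 - 19*n + 42)/(2*n + 5)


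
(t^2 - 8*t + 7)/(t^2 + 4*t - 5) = (t - 7)/(t + 5)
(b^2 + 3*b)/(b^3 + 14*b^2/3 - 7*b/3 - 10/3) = 3*b*(b + 3)/(3*b^3 + 14*b^2 - 7*b - 10)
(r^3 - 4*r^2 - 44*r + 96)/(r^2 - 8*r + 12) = (r^2 - 2*r - 48)/(r - 6)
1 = 1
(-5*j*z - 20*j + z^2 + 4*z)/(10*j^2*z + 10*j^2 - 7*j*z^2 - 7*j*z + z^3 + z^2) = (z + 4)/(-2*j*z - 2*j + z^2 + z)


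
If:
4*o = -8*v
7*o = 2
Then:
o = 2/7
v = -1/7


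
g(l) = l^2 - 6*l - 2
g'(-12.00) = -30.00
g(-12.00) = 214.00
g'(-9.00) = -24.00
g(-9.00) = 133.00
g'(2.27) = -1.46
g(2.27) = -10.47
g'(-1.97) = -9.94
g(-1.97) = 13.70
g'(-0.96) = -7.92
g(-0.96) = 4.68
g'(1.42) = -3.16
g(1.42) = -8.50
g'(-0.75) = -7.50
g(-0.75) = 3.06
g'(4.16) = 2.32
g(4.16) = -9.65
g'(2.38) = -1.24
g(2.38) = -10.62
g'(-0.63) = -7.26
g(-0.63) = 2.18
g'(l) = 2*l - 6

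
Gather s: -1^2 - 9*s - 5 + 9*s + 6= 0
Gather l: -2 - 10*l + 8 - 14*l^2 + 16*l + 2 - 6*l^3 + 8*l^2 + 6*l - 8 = -6*l^3 - 6*l^2 + 12*l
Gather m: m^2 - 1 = m^2 - 1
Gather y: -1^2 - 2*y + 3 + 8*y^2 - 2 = 8*y^2 - 2*y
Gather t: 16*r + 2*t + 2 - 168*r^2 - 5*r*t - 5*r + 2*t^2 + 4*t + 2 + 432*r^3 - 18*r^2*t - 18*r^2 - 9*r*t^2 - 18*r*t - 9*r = 432*r^3 - 186*r^2 + 2*r + t^2*(2 - 9*r) + t*(-18*r^2 - 23*r + 6) + 4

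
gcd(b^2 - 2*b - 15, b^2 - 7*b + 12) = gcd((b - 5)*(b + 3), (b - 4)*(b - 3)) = 1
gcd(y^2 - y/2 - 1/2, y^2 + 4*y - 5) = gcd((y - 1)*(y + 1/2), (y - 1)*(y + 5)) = y - 1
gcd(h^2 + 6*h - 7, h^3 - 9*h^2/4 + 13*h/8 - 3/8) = h - 1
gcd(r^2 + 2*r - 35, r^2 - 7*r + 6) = 1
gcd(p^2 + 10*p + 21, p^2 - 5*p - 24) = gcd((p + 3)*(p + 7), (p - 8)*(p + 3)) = p + 3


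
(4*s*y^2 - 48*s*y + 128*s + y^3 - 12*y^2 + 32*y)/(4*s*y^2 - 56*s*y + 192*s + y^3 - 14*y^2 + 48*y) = (y - 4)/(y - 6)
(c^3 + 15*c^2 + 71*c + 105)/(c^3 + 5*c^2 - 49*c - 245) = (c + 3)/(c - 7)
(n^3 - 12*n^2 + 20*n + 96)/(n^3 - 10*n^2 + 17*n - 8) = (n^2 - 4*n - 12)/(n^2 - 2*n + 1)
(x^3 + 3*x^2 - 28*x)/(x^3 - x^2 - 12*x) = (x + 7)/(x + 3)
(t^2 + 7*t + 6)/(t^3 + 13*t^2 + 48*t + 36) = 1/(t + 6)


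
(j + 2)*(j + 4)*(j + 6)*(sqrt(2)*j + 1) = sqrt(2)*j^4 + j^3 + 12*sqrt(2)*j^3 + 12*j^2 + 44*sqrt(2)*j^2 + 44*j + 48*sqrt(2)*j + 48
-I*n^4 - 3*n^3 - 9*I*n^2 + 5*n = n*(n - 5*I)*(n + I)*(-I*n + 1)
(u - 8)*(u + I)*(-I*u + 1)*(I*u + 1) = u^4 - 8*u^3 + I*u^3 + u^2 - 8*I*u^2 - 8*u + I*u - 8*I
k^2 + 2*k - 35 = (k - 5)*(k + 7)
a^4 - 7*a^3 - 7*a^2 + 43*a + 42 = (a - 7)*(a - 3)*(a + 1)*(a + 2)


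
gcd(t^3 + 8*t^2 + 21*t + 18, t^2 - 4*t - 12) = t + 2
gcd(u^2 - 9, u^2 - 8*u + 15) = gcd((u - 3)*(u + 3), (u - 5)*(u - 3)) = u - 3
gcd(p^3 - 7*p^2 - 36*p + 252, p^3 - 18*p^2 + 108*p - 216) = p - 6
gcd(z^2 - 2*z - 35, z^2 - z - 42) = z - 7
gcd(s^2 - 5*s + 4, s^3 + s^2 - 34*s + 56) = s - 4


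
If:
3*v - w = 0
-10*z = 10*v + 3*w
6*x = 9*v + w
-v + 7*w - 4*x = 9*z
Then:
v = 0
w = 0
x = 0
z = 0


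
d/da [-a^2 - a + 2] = -2*a - 1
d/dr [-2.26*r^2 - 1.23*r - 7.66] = -4.52*r - 1.23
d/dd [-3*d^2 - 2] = -6*d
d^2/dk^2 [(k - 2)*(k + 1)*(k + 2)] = 6*k + 2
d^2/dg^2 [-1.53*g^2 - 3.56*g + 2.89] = -3.06000000000000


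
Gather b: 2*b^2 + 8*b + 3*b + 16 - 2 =2*b^2 + 11*b + 14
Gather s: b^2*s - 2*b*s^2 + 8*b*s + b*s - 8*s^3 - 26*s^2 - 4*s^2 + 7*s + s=-8*s^3 + s^2*(-2*b - 30) + s*(b^2 + 9*b + 8)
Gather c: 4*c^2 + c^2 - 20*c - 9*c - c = 5*c^2 - 30*c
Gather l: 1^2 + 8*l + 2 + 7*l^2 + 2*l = 7*l^2 + 10*l + 3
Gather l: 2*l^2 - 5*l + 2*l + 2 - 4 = 2*l^2 - 3*l - 2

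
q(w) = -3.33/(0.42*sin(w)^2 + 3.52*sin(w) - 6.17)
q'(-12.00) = 0.64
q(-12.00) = 0.80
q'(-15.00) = -0.11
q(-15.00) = 0.40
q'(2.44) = -0.75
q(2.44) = 0.89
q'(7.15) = 0.85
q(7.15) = 1.03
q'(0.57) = 0.65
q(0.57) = 0.80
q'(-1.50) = 0.01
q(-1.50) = 0.36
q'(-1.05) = 0.06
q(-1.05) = 0.37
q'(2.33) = -0.82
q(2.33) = 0.98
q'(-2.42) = -0.11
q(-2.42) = 0.40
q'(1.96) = -0.83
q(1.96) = 1.30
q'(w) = -3.33*(-0.84*sin(w)*cos(w) - 3.52*cos(w))/(0.42*sin(w)^2 + 3.52*sin(w) - 6.17)^2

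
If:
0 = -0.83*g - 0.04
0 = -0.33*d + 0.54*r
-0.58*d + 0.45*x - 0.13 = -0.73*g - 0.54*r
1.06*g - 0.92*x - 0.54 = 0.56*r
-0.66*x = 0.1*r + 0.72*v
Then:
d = -1.09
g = -0.05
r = -0.67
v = 0.31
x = -0.24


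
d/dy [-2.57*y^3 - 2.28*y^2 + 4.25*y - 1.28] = -7.71*y^2 - 4.56*y + 4.25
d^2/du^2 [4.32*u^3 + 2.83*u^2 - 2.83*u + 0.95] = 25.92*u + 5.66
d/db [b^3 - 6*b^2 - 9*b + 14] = 3*b^2 - 12*b - 9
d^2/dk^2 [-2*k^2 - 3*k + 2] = -4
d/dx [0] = 0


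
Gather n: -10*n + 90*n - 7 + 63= 80*n + 56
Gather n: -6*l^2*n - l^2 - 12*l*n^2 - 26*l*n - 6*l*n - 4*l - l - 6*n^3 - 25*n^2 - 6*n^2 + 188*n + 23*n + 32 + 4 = -l^2 - 5*l - 6*n^3 + n^2*(-12*l - 31) + n*(-6*l^2 - 32*l + 211) + 36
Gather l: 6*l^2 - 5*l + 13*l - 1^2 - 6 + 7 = 6*l^2 + 8*l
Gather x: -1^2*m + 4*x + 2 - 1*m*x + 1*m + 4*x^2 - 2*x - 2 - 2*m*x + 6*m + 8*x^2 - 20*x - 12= 6*m + 12*x^2 + x*(-3*m - 18) - 12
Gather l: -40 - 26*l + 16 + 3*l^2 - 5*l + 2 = 3*l^2 - 31*l - 22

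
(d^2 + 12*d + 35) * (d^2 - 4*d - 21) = d^4 + 8*d^3 - 34*d^2 - 392*d - 735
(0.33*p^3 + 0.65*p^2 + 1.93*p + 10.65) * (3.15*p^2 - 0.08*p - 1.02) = 1.0395*p^5 + 2.0211*p^4 + 5.6909*p^3 + 32.7301*p^2 - 2.8206*p - 10.863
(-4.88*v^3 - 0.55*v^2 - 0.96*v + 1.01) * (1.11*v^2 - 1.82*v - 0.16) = -5.4168*v^5 + 8.2711*v^4 + 0.7162*v^3 + 2.9563*v^2 - 1.6846*v - 0.1616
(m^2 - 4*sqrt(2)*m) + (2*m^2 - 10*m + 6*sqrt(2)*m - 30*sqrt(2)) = 3*m^2 - 10*m + 2*sqrt(2)*m - 30*sqrt(2)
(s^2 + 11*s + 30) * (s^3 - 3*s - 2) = s^5 + 11*s^4 + 27*s^3 - 35*s^2 - 112*s - 60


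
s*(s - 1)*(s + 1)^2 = s^4 + s^3 - s^2 - s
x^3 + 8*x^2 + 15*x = x*(x + 3)*(x + 5)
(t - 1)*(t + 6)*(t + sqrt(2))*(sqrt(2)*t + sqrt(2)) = sqrt(2)*t^4 + 2*t^3 + 6*sqrt(2)*t^3 - sqrt(2)*t^2 + 12*t^2 - 6*sqrt(2)*t - 2*t - 12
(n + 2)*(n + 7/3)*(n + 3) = n^3 + 22*n^2/3 + 53*n/3 + 14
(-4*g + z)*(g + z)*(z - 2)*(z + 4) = -4*g^2*z^2 - 8*g^2*z + 32*g^2 - 3*g*z^3 - 6*g*z^2 + 24*g*z + z^4 + 2*z^3 - 8*z^2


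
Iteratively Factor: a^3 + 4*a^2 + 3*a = (a + 1)*(a^2 + 3*a) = a*(a + 1)*(a + 3)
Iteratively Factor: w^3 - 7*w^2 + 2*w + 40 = (w - 5)*(w^2 - 2*w - 8) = (w - 5)*(w - 4)*(w + 2)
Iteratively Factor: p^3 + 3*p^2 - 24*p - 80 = (p + 4)*(p^2 - p - 20) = (p - 5)*(p + 4)*(p + 4)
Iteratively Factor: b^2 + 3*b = (b + 3)*(b)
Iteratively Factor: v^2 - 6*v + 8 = (v - 2)*(v - 4)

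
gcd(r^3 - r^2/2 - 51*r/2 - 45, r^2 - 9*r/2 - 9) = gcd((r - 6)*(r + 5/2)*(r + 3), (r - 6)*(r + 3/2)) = r - 6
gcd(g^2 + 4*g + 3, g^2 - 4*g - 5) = g + 1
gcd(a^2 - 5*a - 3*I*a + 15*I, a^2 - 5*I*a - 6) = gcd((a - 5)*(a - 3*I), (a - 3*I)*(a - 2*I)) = a - 3*I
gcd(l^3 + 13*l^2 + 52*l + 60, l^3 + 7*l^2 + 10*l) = l^2 + 7*l + 10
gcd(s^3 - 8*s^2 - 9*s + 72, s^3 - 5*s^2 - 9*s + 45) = s^2 - 9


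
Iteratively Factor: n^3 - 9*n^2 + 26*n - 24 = (n - 3)*(n^2 - 6*n + 8) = (n - 3)*(n - 2)*(n - 4)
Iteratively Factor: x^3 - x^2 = (x - 1)*(x^2) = x*(x - 1)*(x)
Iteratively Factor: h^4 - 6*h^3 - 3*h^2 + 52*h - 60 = (h - 2)*(h^3 - 4*h^2 - 11*h + 30) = (h - 5)*(h - 2)*(h^2 + h - 6) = (h - 5)*(h - 2)*(h + 3)*(h - 2)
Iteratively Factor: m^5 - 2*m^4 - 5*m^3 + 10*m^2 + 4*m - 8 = (m - 2)*(m^4 - 5*m^2 + 4) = (m - 2)*(m + 2)*(m^3 - 2*m^2 - m + 2) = (m - 2)*(m + 1)*(m + 2)*(m^2 - 3*m + 2) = (m - 2)*(m - 1)*(m + 1)*(m + 2)*(m - 2)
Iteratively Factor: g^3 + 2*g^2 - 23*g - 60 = (g + 4)*(g^2 - 2*g - 15) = (g + 3)*(g + 4)*(g - 5)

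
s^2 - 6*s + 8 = (s - 4)*(s - 2)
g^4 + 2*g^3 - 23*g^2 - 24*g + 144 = (g - 3)^2*(g + 4)^2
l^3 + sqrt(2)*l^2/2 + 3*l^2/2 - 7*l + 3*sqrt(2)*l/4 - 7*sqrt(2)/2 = (l - 2)*(l + 7/2)*(l + sqrt(2)/2)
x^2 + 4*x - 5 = (x - 1)*(x + 5)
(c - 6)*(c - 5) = c^2 - 11*c + 30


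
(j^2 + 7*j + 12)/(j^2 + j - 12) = (j + 3)/(j - 3)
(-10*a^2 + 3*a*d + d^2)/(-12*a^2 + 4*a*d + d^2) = (5*a + d)/(6*a + d)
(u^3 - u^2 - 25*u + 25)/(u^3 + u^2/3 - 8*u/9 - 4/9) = 9*(u^2 - 25)/(9*u^2 + 12*u + 4)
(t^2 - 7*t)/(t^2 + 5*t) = (t - 7)/(t + 5)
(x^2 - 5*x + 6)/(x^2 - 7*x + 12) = (x - 2)/(x - 4)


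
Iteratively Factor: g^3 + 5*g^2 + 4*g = (g + 1)*(g^2 + 4*g) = (g + 1)*(g + 4)*(g)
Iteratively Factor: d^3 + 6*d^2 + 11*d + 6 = (d + 3)*(d^2 + 3*d + 2) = (d + 1)*(d + 3)*(d + 2)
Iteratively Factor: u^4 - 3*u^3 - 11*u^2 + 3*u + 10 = (u - 5)*(u^3 + 2*u^2 - u - 2) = (u - 5)*(u + 1)*(u^2 + u - 2) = (u - 5)*(u + 1)*(u + 2)*(u - 1)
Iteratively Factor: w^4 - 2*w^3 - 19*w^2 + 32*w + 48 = (w - 4)*(w^3 + 2*w^2 - 11*w - 12) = (w - 4)*(w - 3)*(w^2 + 5*w + 4) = (w - 4)*(w - 3)*(w + 4)*(w + 1)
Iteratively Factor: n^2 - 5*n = (n)*(n - 5)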